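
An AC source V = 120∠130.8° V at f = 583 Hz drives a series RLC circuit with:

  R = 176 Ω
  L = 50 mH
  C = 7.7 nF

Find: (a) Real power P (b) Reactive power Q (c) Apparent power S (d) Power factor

Step 1 — Angular frequency: ω = 2π·f = 2π·583 = 3663 rad/s.
Step 2 — Component impedances:
  R: Z = R = 176 Ω
  L: Z = jωL = j·3663·0.05 = 0 + j183.2 Ω
  C: Z = 1/(jωC) = -j/(ω·C) = 0 - j3.545e+04 Ω
Step 3 — Series combination: Z_total = R + L + C = 176 - j3.527e+04 Ω = 3.527e+04∠-89.7° Ω.
Step 4 — Source phasor: V = 120∠130.8° V = -78.41 + j90.84 V.
Step 5 — Current: I = V / Z = -0.002587 - j0.00221 A = 0.003402∠-139.5° A.
Step 6 — Complex power: S = V·I* = 0.002037 - j0.4083 VA.
Step 7 — Real power: P = Re(S) = 0.002037 W.
Step 8 — Reactive power: Q = Im(S) = -0.4083 VAR.
Step 9 — Apparent power: |S| = 0.4083 VA.
Step 10 — Power factor: PF = P/|S| = 0.00499 (leading).

(a) P = 0.002037 W  (b) Q = -0.4083 VAR  (c) S = 0.4083 VA  (d) PF = 0.00499 (leading)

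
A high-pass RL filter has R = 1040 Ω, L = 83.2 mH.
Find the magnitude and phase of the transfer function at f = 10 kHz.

Step 1 — Angular frequency: ω = 2π·1e+04 = 6.283e+04 rad/s.
Step 2 — Transfer function: H(jω) = jωL/(R + jωL).
Step 3 — Numerator jωL = j·5228; denominator R + jωL = 1040 + j5228.
Step 4 — H = 0.9619 + j0.1914.
Step 5 — Magnitude: |H| = 0.9808 (-0.2 dB); phase: φ = 11.3°.

|H| = 0.9808 (-0.2 dB), φ = 11.3°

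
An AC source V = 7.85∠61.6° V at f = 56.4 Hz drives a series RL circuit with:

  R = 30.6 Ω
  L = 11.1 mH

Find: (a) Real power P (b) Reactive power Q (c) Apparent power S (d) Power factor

Step 1 — Angular frequency: ω = 2π·f = 2π·56.4 = 354.4 rad/s.
Step 2 — Component impedances:
  R: Z = R = 30.6 Ω
  L: Z = jωL = j·354.4·0.0111 = 0 + j3.934 Ω
Step 3 — Series combination: Z_total = R + L = 30.6 + j3.934 Ω = 30.85∠7.3° Ω.
Step 4 — Source phasor: V = 7.85∠61.6° V = 3.734 + j6.905 V.
Step 5 — Current: I = V / Z = 0.1486 + j0.2066 A = 0.2544∠54.3° A.
Step 6 — Complex power: S = V·I* = 1.981 + j0.2547 VA.
Step 7 — Real power: P = Re(S) = 1.981 W.
Step 8 — Reactive power: Q = Im(S) = 0.2547 VAR.
Step 9 — Apparent power: |S| = 1.997 VA.
Step 10 — Power factor: PF = P/|S| = 0.9918 (lagging).

(a) P = 1.981 W  (b) Q = 0.2547 VAR  (c) S = 1.997 VA  (d) PF = 0.9918 (lagging)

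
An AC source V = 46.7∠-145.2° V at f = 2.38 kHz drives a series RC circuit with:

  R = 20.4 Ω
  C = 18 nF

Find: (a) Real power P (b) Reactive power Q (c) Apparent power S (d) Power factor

Step 1 — Angular frequency: ω = 2π·f = 2π·2380 = 1.495e+04 rad/s.
Step 2 — Component impedances:
  R: Z = R = 20.4 Ω
  C: Z = 1/(jωC) = -j/(ω·C) = 0 - j3715 Ω
Step 3 — Series combination: Z_total = R + C = 20.4 - j3715 Ω = 3715∠-89.7° Ω.
Step 4 — Source phasor: V = 46.7∠-145.2° V = -38.35 - j26.65 V.
Step 5 — Current: I = V / Z = 0.007117 - j0.01036 A = 0.01257∠-55.5° A.
Step 6 — Complex power: S = V·I* = 0.003223 - j0.587 VA.
Step 7 — Real power: P = Re(S) = 0.003223 W.
Step 8 — Reactive power: Q = Im(S) = -0.587 VAR.
Step 9 — Apparent power: |S| = 0.587 VA.
Step 10 — Power factor: PF = P/|S| = 0.005491 (leading).

(a) P = 0.003223 W  (b) Q = -0.587 VAR  (c) S = 0.587 VA  (d) PF = 0.005491 (leading)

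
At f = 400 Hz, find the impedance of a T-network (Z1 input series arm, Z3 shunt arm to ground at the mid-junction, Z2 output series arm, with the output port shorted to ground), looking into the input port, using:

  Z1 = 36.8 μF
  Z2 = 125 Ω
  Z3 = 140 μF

Step 1 — Angular frequency: ω = 2π·f = 2π·400 = 2513 rad/s.
Step 2 — Component impedances:
  Z1: Z = 1/(jωC) = -j/(ω·C) = 0 - j10.81 Ω
  Z2: Z = R = 125 Ω
  Z3: Z = 1/(jωC) = -j/(ω·C) = 0 - j2.842 Ω
Step 3 — With the output port shorted to ground, the output series arm Z2 runs from the junction to ground; the shunt arm Z3 also runs from the junction to ground. They appear in parallel: Z3 || Z2 = 0.06458 - j2.841 Ω.
Step 4 — Series with input arm Z1: Z_in = Z1 + (Z3 || Z2) = 0.06458 - j13.65 Ω = 13.65∠-89.7° Ω.

Z = 0.06458 - j13.65 Ω = 13.65∠-89.7° Ω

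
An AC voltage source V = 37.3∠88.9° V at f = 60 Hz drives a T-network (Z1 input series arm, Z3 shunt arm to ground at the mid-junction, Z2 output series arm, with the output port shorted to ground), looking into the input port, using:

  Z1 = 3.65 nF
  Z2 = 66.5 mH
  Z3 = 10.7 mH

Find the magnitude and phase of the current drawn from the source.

Step 1 — Angular frequency: ω = 2π·f = 2π·60 = 377 rad/s.
Step 2 — Component impedances:
  Z1: Z = 1/(jωC) = -j/(ω·C) = 0 - j7.267e+05 Ω
  Z2: Z = jωL = j·377·0.0665 = 0 + j25.07 Ω
  Z3: Z = jωL = j·377·0.0107 = 0 + j4.034 Ω
Step 3 — With the output port shorted to ground, the output series arm Z2 runs from the junction to ground; the shunt arm Z3 also runs from the junction to ground. They appear in parallel: Z3 || Z2 = 0 + j3.475 Ω.
Step 4 — Series with input arm Z1: Z_in = Z1 + (Z3 || Z2) = 0 - j7.267e+05 Ω = 7.267e+05∠-90.0° Ω.
Step 5 — Source phasor: V = 37.3∠88.9° V = 0.7161 + j37.29 V.
Step 6 — Ohm's law: I = V / Z_total = (0.7161 + j37.29) / (0 - j7.267e+05) = -5.132e-05 + j9.853e-07 A.
Step 7 — Convert to polar: |I| = 5.133e-05 A, ∠I = 178.9°.

I = 5.133e-05∠178.9° A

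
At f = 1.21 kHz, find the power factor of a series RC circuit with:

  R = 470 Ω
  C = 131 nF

Step 1 — Angular frequency: ω = 2π·f = 2π·1210 = 7603 rad/s.
Step 2 — Component impedances:
  R: Z = R = 470 Ω
  C: Z = 1/(jωC) = -j/(ω·C) = 0 - j1004 Ω
Step 3 — Series combination: Z_total = R + C = 470 - j1004 Ω = 1109∠-64.9° Ω.
Step 4 — Power factor: PF = cos(φ) = Re(Z)/|Z| = 470/1108.63 = 0.4239.
Step 5 — Type: Im(Z) = -1004 ⇒ leading (phase φ = -64.9°).

PF = 0.4239 (leading, φ = -64.9°)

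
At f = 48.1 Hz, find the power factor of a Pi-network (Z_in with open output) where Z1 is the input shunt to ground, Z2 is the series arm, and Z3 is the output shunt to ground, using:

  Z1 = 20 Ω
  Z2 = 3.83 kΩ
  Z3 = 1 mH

Step 1 — Angular frequency: ω = 2π·f = 2π·48.1 = 302.2 rad/s.
Step 2 — Component impedances:
  Z1: Z = R = 20 Ω
  Z2: Z = R = 3830 Ω
  Z3: Z = jωL = j·302.2·0.001 = 0 + j0.3022 Ω
Step 3 — With open output, the series arm Z2 and the output shunt Z3 appear in series to ground: Z2 + Z3 = 3830 + j0.3022 Ω.
Step 4 — Parallel with input shunt Z1: Z_in = Z1 || (Z2 + Z3) = 19.9 + j8.156e-06 Ω = 19.9∠0.0° Ω.
Step 5 — Power factor: PF = cos(φ) = Re(Z)/|Z| = 19.9/19.9 = 1.
Step 6 — Type: Im(Z) = 8.156e-06 ⇒ lagging (phase φ = 0.0°).

PF = 1 (lagging, φ = 0.0°)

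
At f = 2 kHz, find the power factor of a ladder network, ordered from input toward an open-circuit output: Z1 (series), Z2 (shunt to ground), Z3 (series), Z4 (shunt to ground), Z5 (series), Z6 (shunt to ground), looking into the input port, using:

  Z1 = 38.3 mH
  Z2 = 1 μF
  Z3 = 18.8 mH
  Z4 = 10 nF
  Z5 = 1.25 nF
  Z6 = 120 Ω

Step 1 — Angular frequency: ω = 2π·f = 2π·2000 = 1.257e+04 rad/s.
Step 2 — Component impedances:
  Z1: Z = jωL = j·1.257e+04·0.0383 = 0 + j481.3 Ω
  Z2: Z = 1/(jωC) = -j/(ω·C) = 0 - j79.58 Ω
  Z3: Z = jωL = j·1.257e+04·0.0188 = 0 + j236.2 Ω
  Z4: Z = 1/(jωC) = -j/(ω·C) = 0 - j7958 Ω
  Z5: Z = 1/(jωC) = -j/(ω·C) = 0 - j6.366e+04 Ω
  Z6: Z = R = 120 Ω
Step 3 — Ladder network (open output): work backward from the far end, alternating series and parallel combinations. Z_in = 0.0001961 + j402.6 Ω = 402.6∠90.0° Ω.
Step 4 — Power factor: PF = cos(φ) = Re(Z)/|Z| = 0.00019609/402.63 = 4.87e-07.
Step 5 — Type: Im(Z) = 402.6 ⇒ lagging (phase φ = 90.0°).

PF = 4.87e-07 (lagging, φ = 90.0°)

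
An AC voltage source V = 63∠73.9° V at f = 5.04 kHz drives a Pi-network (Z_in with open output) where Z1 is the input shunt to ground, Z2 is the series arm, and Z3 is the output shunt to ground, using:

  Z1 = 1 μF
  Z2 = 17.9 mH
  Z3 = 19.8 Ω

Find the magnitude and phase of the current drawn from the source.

Step 1 — Angular frequency: ω = 2π·f = 2π·5040 = 3.167e+04 rad/s.
Step 2 — Component impedances:
  Z1: Z = 1/(jωC) = -j/(ω·C) = 0 - j31.58 Ω
  Z2: Z = jωL = j·3.167e+04·0.0179 = 0 + j566.8 Ω
  Z3: Z = R = 19.8 Ω
Step 3 — With open output, the series arm Z2 and the output shunt Z3 appear in series to ground: Z2 + Z3 = 19.8 + j566.8 Ω.
Step 4 — Parallel with input shunt Z1: Z_in = Z1 || (Z2 + Z3) = 0.06882 - j33.44 Ω = 33.44∠-89.9° Ω.
Step 5 — Source phasor: V = 63∠73.9° V = 17.47 + j60.53 V.
Step 6 — Ohm's law: I = V / Z_total = (17.47 + j60.53) / (0.06882 - j33.44) = -1.809 + j0.5262 A.
Step 7 — Convert to polar: |I| = 1.884 A, ∠I = 163.8°.

I = 1.884∠163.8° A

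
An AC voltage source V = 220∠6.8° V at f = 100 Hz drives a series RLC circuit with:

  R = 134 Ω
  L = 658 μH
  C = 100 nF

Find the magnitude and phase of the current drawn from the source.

Step 1 — Angular frequency: ω = 2π·f = 2π·100 = 628.3 rad/s.
Step 2 — Component impedances:
  R: Z = R = 134 Ω
  L: Z = jωL = j·628.3·0.000658 = 0 + j0.4134 Ω
  C: Z = 1/(jωC) = -j/(ω·C) = 0 - j1.592e+04 Ω
Step 3 — Series combination: Z_total = R + L + C = 134 - j1.592e+04 Ω = 1.592e+04∠-89.5° Ω.
Step 4 — Source phasor: V = 220∠6.8° V = 218.5 + j26.05 V.
Step 5 — Ohm's law: I = V / Z_total = (218.5 + j26.05) / (134 - j1.592e+04) = -0.001521 + j0.01374 A.
Step 6 — Convert to polar: |I| = 0.01382 A, ∠I = 96.3°.

I = 0.01382∠96.3° A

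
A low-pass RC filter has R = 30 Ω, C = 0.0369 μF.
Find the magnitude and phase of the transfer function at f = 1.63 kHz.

Step 1 — Angular frequency: ω = 2π·1630 = 1.024e+04 rad/s.
Step 2 — Transfer function: H(jω) = 1/(1 + jωRC).
Step 3 — Denominator: 1 + jωRC = 1 + j·1.024e+04·30·3.69e-08 = 1 + j0.01134.
Step 4 — H = 0.9999 - j0.01134.
Step 5 — Magnitude: |H| = 0.9999 (-0.0 dB); phase: φ = -0.6°.

|H| = 0.9999 (-0.0 dB), φ = -0.6°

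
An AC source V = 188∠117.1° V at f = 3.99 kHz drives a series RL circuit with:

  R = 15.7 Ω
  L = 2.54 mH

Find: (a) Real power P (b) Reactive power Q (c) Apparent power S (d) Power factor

Step 1 — Angular frequency: ω = 2π·f = 2π·3990 = 2.507e+04 rad/s.
Step 2 — Component impedances:
  R: Z = R = 15.7 Ω
  L: Z = jωL = j·2.507e+04·0.00254 = 0 + j63.68 Ω
Step 3 — Series combination: Z_total = R + L = 15.7 + j63.68 Ω = 65.58∠76.1° Ω.
Step 4 — Source phasor: V = 188∠117.1° V = -85.64 + j167.4 V.
Step 5 — Current: I = V / Z = 2.165 + j1.879 A = 2.867∠41.0° A.
Step 6 — Complex power: S = V·I* = 129 + j523.2 VA.
Step 7 — Real power: P = Re(S) = 129 W.
Step 8 — Reactive power: Q = Im(S) = 523.2 VAR.
Step 9 — Apparent power: |S| = 538.9 VA.
Step 10 — Power factor: PF = P/|S| = 0.2394 (lagging).

(a) P = 129 W  (b) Q = 523.2 VAR  (c) S = 538.9 VA  (d) PF = 0.2394 (lagging)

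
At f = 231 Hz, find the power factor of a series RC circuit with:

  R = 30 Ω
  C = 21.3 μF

Step 1 — Angular frequency: ω = 2π·f = 2π·231 = 1451 rad/s.
Step 2 — Component impedances:
  R: Z = R = 30 Ω
  C: Z = 1/(jωC) = -j/(ω·C) = 0 - j32.35 Ω
Step 3 — Series combination: Z_total = R + C = 30 - j32.35 Ω = 44.12∠-47.2° Ω.
Step 4 — Power factor: PF = cos(φ) = Re(Z)/|Z| = 30/44.12 = 0.68.
Step 5 — Type: Im(Z) = -32.35 ⇒ leading (phase φ = -47.2°).

PF = 0.68 (leading, φ = -47.2°)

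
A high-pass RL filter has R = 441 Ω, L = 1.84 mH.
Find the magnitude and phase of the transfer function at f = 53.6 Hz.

Step 1 — Angular frequency: ω = 2π·53.6 = 336.8 rad/s.
Step 2 — Transfer function: H(jω) = jωL/(R + jωL).
Step 3 — Numerator jωL = j·0.6197; denominator R + jωL = 441 + j0.6197.
Step 4 — H = 1.974e-06 + j0.001405.
Step 5 — Magnitude: |H| = 0.001405 (-57.0 dB); phase: φ = 89.9°.

|H| = 0.001405 (-57.0 dB), φ = 89.9°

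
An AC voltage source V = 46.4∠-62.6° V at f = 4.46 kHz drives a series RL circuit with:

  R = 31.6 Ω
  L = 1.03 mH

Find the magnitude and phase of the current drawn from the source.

Step 1 — Angular frequency: ω = 2π·f = 2π·4460 = 2.802e+04 rad/s.
Step 2 — Component impedances:
  R: Z = R = 31.6 Ω
  L: Z = jωL = j·2.802e+04·0.00103 = 0 + j28.86 Ω
Step 3 — Series combination: Z_total = R + L = 31.6 + j28.86 Ω = 42.8∠42.4° Ω.
Step 4 — Source phasor: V = 46.4∠-62.6° V = 21.35 - j41.19 V.
Step 5 — Ohm's law: I = V / Z_total = (21.35 - j41.19) / (31.6 + j28.86) = -0.2808 - j1.047 A.
Step 6 — Convert to polar: |I| = 1.084 A, ∠I = -105.0°.

I = 1.084∠-105.0° A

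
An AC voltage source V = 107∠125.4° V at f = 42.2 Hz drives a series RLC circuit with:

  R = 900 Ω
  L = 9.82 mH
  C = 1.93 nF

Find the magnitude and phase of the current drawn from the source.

Step 1 — Angular frequency: ω = 2π·f = 2π·42.2 = 265.2 rad/s.
Step 2 — Component impedances:
  R: Z = R = 900 Ω
  L: Z = jωL = j·265.2·0.00982 = 0 + j2.604 Ω
  C: Z = 1/(jωC) = -j/(ω·C) = 0 - j1.954e+06 Ω
Step 3 — Series combination: Z_total = R + L + C = 900 - j1.954e+06 Ω = 1.954e+06∠-90.0° Ω.
Step 4 — Source phasor: V = 107∠125.4° V = -61.98 + j87.22 V.
Step 5 — Ohm's law: I = V / Z_total = (-61.98 + j87.22) / (900 - j1.954e+06) = -4.465e-05 - j3.17e-05 A.
Step 6 — Convert to polar: |I| = 5.476e-05 A, ∠I = -144.6°.

I = 5.476e-05∠-144.6° A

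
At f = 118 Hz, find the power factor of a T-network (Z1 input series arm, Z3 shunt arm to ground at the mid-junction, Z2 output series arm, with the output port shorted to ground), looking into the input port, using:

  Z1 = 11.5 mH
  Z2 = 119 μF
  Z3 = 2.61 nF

Step 1 — Angular frequency: ω = 2π·f = 2π·118 = 741.4 rad/s.
Step 2 — Component impedances:
  Z1: Z = jωL = j·741.4·0.0115 = 0 + j8.526 Ω
  Z2: Z = 1/(jωC) = -j/(ω·C) = 0 - j11.33 Ω
  Z3: Z = 1/(jωC) = -j/(ω·C) = 0 - j5.168e+05 Ω
Step 3 — With the output port shorted to ground, the output series arm Z2 runs from the junction to ground; the shunt arm Z3 also runs from the junction to ground. They appear in parallel: Z3 || Z2 = 0 - j11.33 Ω.
Step 4 — Series with input arm Z1: Z_in = Z1 + (Z3 || Z2) = 0 - j2.808 Ω = 2.808∠-90.0° Ω.
Step 5 — Power factor: PF = cos(φ) = Re(Z)/|Z| = 0/2.808 = 0.
Step 6 — Type: Im(Z) = -2.808 ⇒ leading (phase φ = -90.0°).

PF = 0 (leading, φ = -90.0°)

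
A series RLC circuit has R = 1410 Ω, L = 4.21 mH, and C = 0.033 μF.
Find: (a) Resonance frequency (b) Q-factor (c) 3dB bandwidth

Step 1 — Resonance: ω₀ = 1/√(LC) = 1/√(0.00421·3.3e-08) = 8.484e+04 rad/s.
Step 2 — f₀ = ω₀/(2π) = 1.35e+04 Hz.
Step 3 — Series Q: Q = ω₀L/R = 8.484e+04·0.00421/1410 = 0.2533.
Step 4 — Bandwidth: Δω = ω₀/Q = 3.349e+05 rad/s; BW = Δω/(2π) = 5.33e+04 Hz.

(a) f₀ = 1.35e+04 Hz  (b) Q = 0.2533  (c) BW = 5.33e+04 Hz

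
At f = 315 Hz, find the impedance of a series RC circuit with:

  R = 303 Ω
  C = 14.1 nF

Step 1 — Angular frequency: ω = 2π·f = 2π·315 = 1979 rad/s.
Step 2 — Component impedances:
  R: Z = R = 303 Ω
  C: Z = 1/(jωC) = -j/(ω·C) = 0 - j3.583e+04 Ω
Step 3 — Series combination: Z_total = R + C = 303 - j3.583e+04 Ω = 3.583e+04∠-89.5° Ω.

Z = 303 - j3.583e+04 Ω = 3.583e+04∠-89.5° Ω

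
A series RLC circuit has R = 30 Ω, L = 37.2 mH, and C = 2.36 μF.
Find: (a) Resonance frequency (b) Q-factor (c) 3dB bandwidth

Step 1 — Resonance condition Im(Z)=0 gives ω₀ = 1/√(LC).
Step 2 — ω₀ = 1/√(0.0372·2.36e-06) = 3375 rad/s.
Step 3 — f₀ = ω₀/(2π) = 537.1 Hz.
Step 4 — Series Q: Q = ω₀L/R = 3375·0.0372/30 = 4.185.
Step 5 — 3dB bandwidth: Δω = ω₀/Q = 806.5 rad/s; BW = Δω/(2π) = 128.4 Hz.

(a) f₀ = 537.1 Hz  (b) Q = 4.185  (c) BW = 128.4 Hz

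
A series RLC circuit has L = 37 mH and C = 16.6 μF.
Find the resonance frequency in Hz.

Step 1 — Resonance condition Im(Z)=0 gives ω₀ = 1/√(LC).
Step 2 — ω₀ = 1/√(0.037·1.66e-05) = 1276 rad/s.
Step 3 — f₀ = ω₀/(2π) = 203.1 Hz.

f₀ = 203.1 Hz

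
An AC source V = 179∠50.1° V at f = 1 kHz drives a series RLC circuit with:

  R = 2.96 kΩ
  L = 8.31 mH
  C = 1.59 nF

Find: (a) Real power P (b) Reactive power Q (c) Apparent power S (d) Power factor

Step 1 — Angular frequency: ω = 2π·f = 2π·1000 = 6283 rad/s.
Step 2 — Component impedances:
  R: Z = R = 2960 Ω
  L: Z = jωL = j·6283·0.00831 = 0 + j52.21 Ω
  C: Z = 1/(jωC) = -j/(ω·C) = 0 - j1.001e+05 Ω
Step 3 — Series combination: Z_total = R + L + C = 2960 - j1e+05 Ω = 1.001e+05∠-88.3° Ω.
Step 4 — Source phasor: V = 179∠50.1° V = 114.8 + j137.3 V.
Step 5 — Current: I = V / Z = -0.001337 + j0.001187 A = 0.001788∠138.4° A.
Step 6 — Complex power: S = V·I* = 0.009467 - j0.32 VA.
Step 7 — Real power: P = Re(S) = 0.009467 W.
Step 8 — Reactive power: Q = Im(S) = -0.32 VAR.
Step 9 — Apparent power: |S| = 0.3201 VA.
Step 10 — Power factor: PF = P/|S| = 0.02957 (leading).

(a) P = 0.009467 W  (b) Q = -0.32 VAR  (c) S = 0.3201 VA  (d) PF = 0.02957 (leading)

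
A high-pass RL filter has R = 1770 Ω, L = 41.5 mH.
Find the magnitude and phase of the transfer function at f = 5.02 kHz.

Step 1 — Angular frequency: ω = 2π·5020 = 3.154e+04 rad/s.
Step 2 — Transfer function: H(jω) = jωL/(R + jωL).
Step 3 — Numerator jωL = j·1309; denominator R + jωL = 1770 + j1309.
Step 4 — H = 0.3536 + j0.4781.
Step 5 — Magnitude: |H| = 0.5946 (-4.5 dB); phase: φ = 53.5°.

|H| = 0.5946 (-4.5 dB), φ = 53.5°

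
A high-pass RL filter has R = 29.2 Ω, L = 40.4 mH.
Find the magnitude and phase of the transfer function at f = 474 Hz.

Step 1 — Angular frequency: ω = 2π·474 = 2978 rad/s.
Step 2 — Transfer function: H(jω) = jωL/(R + jωL).
Step 3 — Numerator jωL = j·120.3; denominator R + jωL = 29.2 + j120.3.
Step 4 — H = 0.9444 + j0.2292.
Step 5 — Magnitude: |H| = 0.9718 (-0.2 dB); phase: φ = 13.6°.

|H| = 0.9718 (-0.2 dB), φ = 13.6°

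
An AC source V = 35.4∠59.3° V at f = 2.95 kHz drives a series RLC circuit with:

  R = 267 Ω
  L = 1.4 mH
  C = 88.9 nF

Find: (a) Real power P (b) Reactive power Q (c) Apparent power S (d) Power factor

Step 1 — Angular frequency: ω = 2π·f = 2π·2950 = 1.854e+04 rad/s.
Step 2 — Component impedances:
  R: Z = R = 267 Ω
  L: Z = jωL = j·1.854e+04·0.0014 = 0 + j25.95 Ω
  C: Z = 1/(jωC) = -j/(ω·C) = 0 - j606.9 Ω
Step 3 — Series combination: Z_total = R + L + C = 267 - j580.9 Ω = 639.3∠-65.3° Ω.
Step 4 — Source phasor: V = 35.4∠59.3° V = 18.07 + j30.44 V.
Step 5 — Current: I = V / Z = -0.03145 + j0.04557 A = 0.05537∠124.6° A.
Step 6 — Complex power: S = V·I* = 0.8186 - j1.781 VA.
Step 7 — Real power: P = Re(S) = 0.8186 W.
Step 8 — Reactive power: Q = Im(S) = -1.781 VAR.
Step 9 — Apparent power: |S| = 1.96 VA.
Step 10 — Power factor: PF = P/|S| = 0.4176 (leading).

(a) P = 0.8186 W  (b) Q = -1.781 VAR  (c) S = 1.96 VA  (d) PF = 0.4176 (leading)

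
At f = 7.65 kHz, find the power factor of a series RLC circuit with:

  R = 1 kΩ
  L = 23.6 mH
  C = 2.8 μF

Step 1 — Angular frequency: ω = 2π·f = 2π·7650 = 4.807e+04 rad/s.
Step 2 — Component impedances:
  R: Z = R = 1000 Ω
  L: Z = jωL = j·4.807e+04·0.0236 = 0 + j1134 Ω
  C: Z = 1/(jωC) = -j/(ω·C) = 0 - j7.43 Ω
Step 3 — Series combination: Z_total = R + L + C = 1000 + j1127 Ω = 1507∠48.4° Ω.
Step 4 — Power factor: PF = cos(φ) = Re(Z)/|Z| = 1000/1506.6 = 0.6637.
Step 5 — Type: Im(Z) = 1127 ⇒ lagging (phase φ = 48.4°).

PF = 0.6637 (lagging, φ = 48.4°)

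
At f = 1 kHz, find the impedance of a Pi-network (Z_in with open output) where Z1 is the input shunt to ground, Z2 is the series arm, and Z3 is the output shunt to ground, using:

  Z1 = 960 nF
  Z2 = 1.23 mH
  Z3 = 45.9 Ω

Step 1 — Angular frequency: ω = 2π·f = 2π·1000 = 6283 rad/s.
Step 2 — Component impedances:
  Z1: Z = 1/(jωC) = -j/(ω·C) = 0 - j165.8 Ω
  Z2: Z = jωL = j·6283·0.00123 = 0 + j7.728 Ω
  Z3: Z = R = 45.9 Ω
Step 3 — With open output, the series arm Z2 and the output shunt Z3 appear in series to ground: Z2 + Z3 = 45.9 + j7.728 Ω.
Step 4 — Parallel with input shunt Z1: Z_in = Z1 || (Z2 + Z3) = 46.57 - j5.418 Ω = 46.89∠-6.6° Ω.

Z = 46.57 - j5.418 Ω = 46.89∠-6.6° Ω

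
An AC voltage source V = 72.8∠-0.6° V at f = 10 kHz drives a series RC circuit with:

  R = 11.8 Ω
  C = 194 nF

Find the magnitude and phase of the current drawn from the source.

Step 1 — Angular frequency: ω = 2π·f = 2π·1e+04 = 6.283e+04 rad/s.
Step 2 — Component impedances:
  R: Z = R = 11.8 Ω
  C: Z = 1/(jωC) = -j/(ω·C) = 0 - j82.04 Ω
Step 3 — Series combination: Z_total = R + C = 11.8 - j82.04 Ω = 82.88∠-81.8° Ω.
Step 4 — Source phasor: V = 72.8∠-0.6° V = 72.8 - j0.7623 V.
Step 5 — Ohm's law: I = V / Z_total = (72.8 - j0.7623) / (11.8 - j82.04) = 0.1341 + j0.868 A.
Step 6 — Convert to polar: |I| = 0.8783 A, ∠I = 81.2°.

I = 0.8783∠81.2° A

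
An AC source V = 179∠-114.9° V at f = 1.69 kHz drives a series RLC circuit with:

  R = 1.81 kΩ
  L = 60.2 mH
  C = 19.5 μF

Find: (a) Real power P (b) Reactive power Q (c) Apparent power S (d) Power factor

Step 1 — Angular frequency: ω = 2π·f = 2π·1690 = 1.062e+04 rad/s.
Step 2 — Component impedances:
  R: Z = R = 1810 Ω
  L: Z = jωL = j·1.062e+04·0.0602 = 0 + j639.2 Ω
  C: Z = 1/(jωC) = -j/(ω·C) = 0 - j4.829 Ω
Step 3 — Series combination: Z_total = R + L + C = 1810 + j634.4 Ω = 1918∠19.3° Ω.
Step 4 — Source phasor: V = 179∠-114.9° V = -75.37 - j162.4 V.
Step 5 — Current: I = V / Z = -0.06508 - j0.06689 A = 0.09333∠-134.2° A.
Step 6 — Complex power: S = V·I* = 15.77 + j5.526 VA.
Step 7 — Real power: P = Re(S) = 15.77 W.
Step 8 — Reactive power: Q = Im(S) = 5.526 VAR.
Step 9 — Apparent power: |S| = 16.71 VA.
Step 10 — Power factor: PF = P/|S| = 0.9437 (lagging).

(a) P = 15.77 W  (b) Q = 5.526 VAR  (c) S = 16.71 VA  (d) PF = 0.9437 (lagging)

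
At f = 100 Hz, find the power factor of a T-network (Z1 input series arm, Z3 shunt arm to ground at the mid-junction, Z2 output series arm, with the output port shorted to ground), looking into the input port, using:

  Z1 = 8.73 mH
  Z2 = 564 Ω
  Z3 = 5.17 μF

Step 1 — Angular frequency: ω = 2π·f = 2π·100 = 628.3 rad/s.
Step 2 — Component impedances:
  Z1: Z = jωL = j·628.3·0.00873 = 0 + j5.485 Ω
  Z2: Z = R = 564 Ω
  Z3: Z = 1/(jωC) = -j/(ω·C) = 0 - j307.8 Ω
Step 3 — With the output port shorted to ground, the output series arm Z2 runs from the junction to ground; the shunt arm Z3 also runs from the junction to ground. They appear in parallel: Z3 || Z2 = 129.5 - j237.2 Ω.
Step 4 — Series with input arm Z1: Z_in = Z1 + (Z3 || Z2) = 129.5 - j231.7 Ω = 265.4∠-60.8° Ω.
Step 5 — Power factor: PF = cos(φ) = Re(Z)/|Z| = 129.46/265.41 = 0.4878.
Step 6 — Type: Im(Z) = -231.7 ⇒ leading (phase φ = -60.8°).

PF = 0.4878 (leading, φ = -60.8°)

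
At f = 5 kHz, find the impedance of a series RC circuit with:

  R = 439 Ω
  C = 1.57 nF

Step 1 — Angular frequency: ω = 2π·f = 2π·5000 = 3.142e+04 rad/s.
Step 2 — Component impedances:
  R: Z = R = 439 Ω
  C: Z = 1/(jωC) = -j/(ω·C) = 0 - j2.027e+04 Ω
Step 3 — Series combination: Z_total = R + C = 439 - j2.027e+04 Ω = 2.028e+04∠-88.8° Ω.

Z = 439 - j2.027e+04 Ω = 2.028e+04∠-88.8° Ω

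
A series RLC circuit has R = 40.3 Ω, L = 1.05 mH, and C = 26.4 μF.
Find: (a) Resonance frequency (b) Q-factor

Step 1 — Resonance condition Im(Z)=0 gives ω₀ = 1/√(LC).
Step 2 — ω₀ = 1/√(0.00105·2.64e-05) = 6006 rad/s.
Step 3 — f₀ = ω₀/(2π) = 955.9 Hz.
Step 4 — Series Q: Q = ω₀L/R = 6006·0.00105/40.3 = 0.1565.

(a) f₀ = 955.9 Hz  (b) Q = 0.1565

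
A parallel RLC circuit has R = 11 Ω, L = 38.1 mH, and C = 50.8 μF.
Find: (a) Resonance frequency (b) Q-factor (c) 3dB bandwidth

Step 1 — Resonance: ω₀ = 1/√(LC) = 1/√(0.0381·5.08e-05) = 718.8 rad/s.
Step 2 — f₀ = ω₀/(2π) = 114.4 Hz.
Step 3 — Parallel Q: Q = R/(ω₀L) = 11/(718.8·0.0381) = 0.4017.
Step 4 — Bandwidth: Δω = ω₀/Q = 1790 rad/s; BW = Δω/(2π) = 284.8 Hz.

(a) f₀ = 114.4 Hz  (b) Q = 0.4017  (c) BW = 284.8 Hz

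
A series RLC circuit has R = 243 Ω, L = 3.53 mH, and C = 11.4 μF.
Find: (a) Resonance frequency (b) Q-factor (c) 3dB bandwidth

Step 1 — Resonance: ω₀ = 1/√(LC) = 1/√(0.00353·1.14e-05) = 4985 rad/s.
Step 2 — f₀ = ω₀/(2π) = 793.4 Hz.
Step 3 — Series Q: Q = ω₀L/R = 4985·0.00353/243 = 0.07242.
Step 4 — Bandwidth: Δω = ω₀/Q = 6.884e+04 rad/s; BW = Δω/(2π) = 1.096e+04 Hz.

(a) f₀ = 793.4 Hz  (b) Q = 0.07242  (c) BW = 1.096e+04 Hz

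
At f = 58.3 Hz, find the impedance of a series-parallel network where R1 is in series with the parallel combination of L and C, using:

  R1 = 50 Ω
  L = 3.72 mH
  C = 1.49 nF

Step 1 — Angular frequency: ω = 2π·f = 2π·58.3 = 366.3 rad/s.
Step 2 — Component impedances:
  R1: Z = R = 50 Ω
  L: Z = jωL = j·366.3·0.00372 = 0 + j1.363 Ω
  C: Z = 1/(jωC) = -j/(ω·C) = 0 - j1.832e+06 Ω
Step 3 — Parallel branch: L || C = 1/(1/L + 1/C) = 0 + j1.363 Ω.
Step 4 — Series with R1: Z_total = R1 + (L || C) = 50 + j1.363 Ω = 50.02∠1.6° Ω.

Z = 50 + j1.363 Ω = 50.02∠1.6° Ω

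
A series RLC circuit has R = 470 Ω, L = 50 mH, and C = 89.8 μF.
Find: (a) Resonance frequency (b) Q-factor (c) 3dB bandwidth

Step 1 — Resonance condition Im(Z)=0 gives ω₀ = 1/√(LC).
Step 2 — ω₀ = 1/√(0.05·8.98e-05) = 471.9 rad/s.
Step 3 — f₀ = ω₀/(2π) = 75.11 Hz.
Step 4 — Series Q: Q = ω₀L/R = 471.9·0.05/470 = 0.05021.
Step 5 — 3dB bandwidth: Δω = ω₀/Q = 9400 rad/s; BW = Δω/(2π) = 1496 Hz.

(a) f₀ = 75.11 Hz  (b) Q = 0.05021  (c) BW = 1496 Hz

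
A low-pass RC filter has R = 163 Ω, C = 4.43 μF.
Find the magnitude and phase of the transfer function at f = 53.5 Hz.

Step 1 — Angular frequency: ω = 2π·53.5 = 336.2 rad/s.
Step 2 — Transfer function: H(jω) = 1/(1 + jωRC).
Step 3 — Denominator: 1 + jωRC = 1 + j·336.2·163·4.43e-06 = 1 + j0.2427.
Step 4 — H = 0.9444 - j0.2292.
Step 5 — Magnitude: |H| = 0.9718 (-0.2 dB); phase: φ = -13.6°.

|H| = 0.9718 (-0.2 dB), φ = -13.6°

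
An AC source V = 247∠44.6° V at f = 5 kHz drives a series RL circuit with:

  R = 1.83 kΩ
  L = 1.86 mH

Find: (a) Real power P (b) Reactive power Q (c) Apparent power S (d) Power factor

Step 1 — Angular frequency: ω = 2π·f = 2π·5000 = 3.142e+04 rad/s.
Step 2 — Component impedances:
  R: Z = R = 1830 Ω
  L: Z = jωL = j·3.142e+04·0.00186 = 0 + j58.43 Ω
Step 3 — Series combination: Z_total = R + L = 1830 + j58.43 Ω = 1831∠1.8° Ω.
Step 4 — Source phasor: V = 247∠44.6° V = 175.9 + j173.4 V.
Step 5 — Current: I = V / Z = 0.09903 + j0.09161 A = 0.1349∠42.8° A.
Step 6 — Complex power: S = V·I* = 33.3 + j1.063 VA.
Step 7 — Real power: P = Re(S) = 33.3 W.
Step 8 — Reactive power: Q = Im(S) = 1.063 VAR.
Step 9 — Apparent power: |S| = 33.32 VA.
Step 10 — Power factor: PF = P/|S| = 0.9995 (lagging).

(a) P = 33.3 W  (b) Q = 1.063 VAR  (c) S = 33.32 VA  (d) PF = 0.9995 (lagging)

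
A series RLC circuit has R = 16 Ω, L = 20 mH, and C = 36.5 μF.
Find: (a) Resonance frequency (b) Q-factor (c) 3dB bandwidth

Step 1 — Resonance: ω₀ = 1/√(LC) = 1/√(0.02·3.65e-05) = 1170 rad/s.
Step 2 — f₀ = ω₀/(2π) = 186.3 Hz.
Step 3 — Series Q: Q = ω₀L/R = 1170·0.02/16 = 1.463.
Step 4 — Bandwidth: Δω = ω₀/Q = 800 rad/s; BW = Δω/(2π) = 127.3 Hz.

(a) f₀ = 186.3 Hz  (b) Q = 1.463  (c) BW = 127.3 Hz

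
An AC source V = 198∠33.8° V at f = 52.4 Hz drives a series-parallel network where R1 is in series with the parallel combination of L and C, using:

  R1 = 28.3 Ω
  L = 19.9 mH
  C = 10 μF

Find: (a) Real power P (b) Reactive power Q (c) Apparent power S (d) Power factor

Step 1 — Angular frequency: ω = 2π·f = 2π·52.4 = 329.2 rad/s.
Step 2 — Component impedances:
  R1: Z = R = 28.3 Ω
  L: Z = jωL = j·329.2·0.0199 = 0 + j6.552 Ω
  C: Z = 1/(jωC) = -j/(ω·C) = 0 - j303.7 Ω
Step 3 — Parallel branch: L || C = 1/(1/L + 1/C) = 0 + j6.696 Ω.
Step 4 — Series with R1: Z_total = R1 + (L || C) = 28.3 + j6.696 Ω = 29.08∠13.3° Ω.
Step 5 — Source phasor: V = 198∠33.8° V = 164.5 + j110.1 V.
Step 6 — Current: I = V / Z = 6.378 + j2.383 A = 6.808∠20.5° A.
Step 7 — Complex power: S = V·I* = 1312 + j310.4 VA.
Step 8 — Real power: P = Re(S) = 1312 W.
Step 9 — Reactive power: Q = Im(S) = 310.4 VAR.
Step 10 — Apparent power: |S| = 1348 VA.
Step 11 — Power factor: PF = P/|S| = 0.9731 (lagging).

(a) P = 1312 W  (b) Q = 310.4 VAR  (c) S = 1348 VA  (d) PF = 0.9731 (lagging)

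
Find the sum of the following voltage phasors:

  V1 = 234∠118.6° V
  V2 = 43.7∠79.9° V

Step 1 — Convert each phasor to rectangular form:
  V1 = 234·(cos(118.6°) + j·sin(118.6°)) = -112 + j205.4 V
  V2 = 43.7·(cos(79.9°) + j·sin(79.9°)) = 7.664 + j43.02 V
Step 2 — Sum components: V_total = -104.4 + j248.5 V.
Step 3 — Convert to polar: |V_total| = 269.5 V, ∠V_total = 112.8°.

V_total = 269.5∠112.8° V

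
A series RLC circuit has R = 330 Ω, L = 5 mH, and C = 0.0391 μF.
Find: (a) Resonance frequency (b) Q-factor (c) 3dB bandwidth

Step 1 — Resonance condition Im(Z)=0 gives ω₀ = 1/√(LC).
Step 2 — ω₀ = 1/√(0.005·3.91e-08) = 7.152e+04 rad/s.
Step 3 — f₀ = ω₀/(2π) = 1.138e+04 Hz.
Step 4 — Series Q: Q = ω₀L/R = 7.152e+04·0.005/330 = 1.084.
Step 5 — 3dB bandwidth: Δω = ω₀/Q = 6.6e+04 rad/s; BW = Δω/(2π) = 1.05e+04 Hz.

(a) f₀ = 1.138e+04 Hz  (b) Q = 1.084  (c) BW = 1.05e+04 Hz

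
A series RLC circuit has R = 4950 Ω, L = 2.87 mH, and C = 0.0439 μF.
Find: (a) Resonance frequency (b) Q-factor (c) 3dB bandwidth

Step 1 — Resonance: ω₀ = 1/√(LC) = 1/√(0.00287·4.39e-08) = 8.909e+04 rad/s.
Step 2 — f₀ = ω₀/(2π) = 1.418e+04 Hz.
Step 3 — Series Q: Q = ω₀L/R = 8.909e+04·0.00287/4950 = 0.05165.
Step 4 — Bandwidth: Δω = ω₀/Q = 1.725e+06 rad/s; BW = Δω/(2π) = 2.745e+05 Hz.

(a) f₀ = 1.418e+04 Hz  (b) Q = 0.05165  (c) BW = 2.745e+05 Hz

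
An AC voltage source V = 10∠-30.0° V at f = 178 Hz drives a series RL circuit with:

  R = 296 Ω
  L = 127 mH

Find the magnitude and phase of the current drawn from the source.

Step 1 — Angular frequency: ω = 2π·f = 2π·178 = 1118 rad/s.
Step 2 — Component impedances:
  R: Z = R = 296 Ω
  L: Z = jωL = j·1118·0.127 = 0 + j142 Ω
Step 3 — Series combination: Z_total = R + L = 296 + j142 Ω = 328.3∠25.6° Ω.
Step 4 — Source phasor: V = 10∠-30.0° V = 8.66 - j5 V.
Step 5 — Ohm's law: I = V / Z_total = (8.66 - j5) / (296 + j142) = 0.01719 - j0.02514 A.
Step 6 — Convert to polar: |I| = 0.03046 A, ∠I = -55.6°.

I = 0.03046∠-55.6° A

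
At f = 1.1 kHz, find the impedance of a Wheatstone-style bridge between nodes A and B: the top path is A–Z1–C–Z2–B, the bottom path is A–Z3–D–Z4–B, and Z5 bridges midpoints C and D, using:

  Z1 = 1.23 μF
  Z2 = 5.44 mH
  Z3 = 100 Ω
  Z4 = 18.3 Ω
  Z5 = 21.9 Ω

Step 1 — Angular frequency: ω = 2π·f = 2π·1100 = 6912 rad/s.
Step 2 — Component impedances:
  Z1: Z = 1/(jωC) = -j/(ω·C) = 0 - j117.6 Ω
  Z2: Z = jωL = j·6912·0.00544 = 0 + j37.6 Ω
  Z3: Z = R = 100 Ω
  Z4: Z = R = 18.3 Ω
  Z5: Z = R = 21.9 Ω
Step 3 — Bridge requires nodal analysis (the Z5 bridge couples midpoints C and D, so the two paths cannot be reduced to a simple series/parallel combination). Setting node B to ground and injecting 1 A at node A, the 3-node admittance system at A, C, D solves to V_A = Z_AB = 59.81 - j39.02 Ω = 71.41∠-33.1° Ω.

Z = 59.81 - j39.02 Ω = 71.41∠-33.1° Ω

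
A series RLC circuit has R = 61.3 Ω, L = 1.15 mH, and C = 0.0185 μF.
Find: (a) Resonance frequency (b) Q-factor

Step 1 — Resonance condition Im(Z)=0 gives ω₀ = 1/√(LC).
Step 2 — ω₀ = 1/√(0.00115·1.85e-08) = 2.168e+05 rad/s.
Step 3 — f₀ = ω₀/(2π) = 3.451e+04 Hz.
Step 4 — Series Q: Q = ω₀L/R = 2.168e+05·0.00115/61.3 = 4.067.

(a) f₀ = 3.451e+04 Hz  (b) Q = 4.067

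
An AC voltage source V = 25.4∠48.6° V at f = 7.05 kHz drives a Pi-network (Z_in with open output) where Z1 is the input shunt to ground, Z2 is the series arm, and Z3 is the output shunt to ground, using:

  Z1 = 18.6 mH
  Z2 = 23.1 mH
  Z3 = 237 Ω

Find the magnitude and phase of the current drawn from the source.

Step 1 — Angular frequency: ω = 2π·f = 2π·7050 = 4.43e+04 rad/s.
Step 2 — Component impedances:
  Z1: Z = jωL = j·4.43e+04·0.0186 = 0 + j823.9 Ω
  Z2: Z = jωL = j·4.43e+04·0.0231 = 0 + j1023 Ω
  Z3: Z = R = 237 Ω
Step 3 — With open output, the series arm Z2 and the output shunt Z3 appear in series to ground: Z2 + Z3 = 237 + j1023 Ω.
Step 4 — Parallel with input shunt Z1: Z_in = Z1 || (Z2 + Z3) = 46.39 + j462.4 Ω = 464.7∠84.3° Ω.
Step 5 — Source phasor: V = 25.4∠48.6° V = 16.8 + j19.05 V.
Step 6 — Ohm's law: I = V / Z_total = (16.8 + j19.05) / (46.39 + j462.4) = 0.04441 - j0.03187 A.
Step 7 — Convert to polar: |I| = 0.05466 A, ∠I = -35.7°.

I = 0.05466∠-35.7° A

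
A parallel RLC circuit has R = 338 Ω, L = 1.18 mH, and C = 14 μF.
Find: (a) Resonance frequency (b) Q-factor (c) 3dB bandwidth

Step 1 — Resonance: ω₀ = 1/√(LC) = 1/√(0.00118·1.4e-05) = 7780 rad/s.
Step 2 — f₀ = ω₀/(2π) = 1238 Hz.
Step 3 — Parallel Q: Q = R/(ω₀L) = 338/(7780·0.00118) = 36.82.
Step 4 — Bandwidth: Δω = ω₀/Q = 211.3 rad/s; BW = Δω/(2π) = 33.63 Hz.

(a) f₀ = 1238 Hz  (b) Q = 36.82  (c) BW = 33.63 Hz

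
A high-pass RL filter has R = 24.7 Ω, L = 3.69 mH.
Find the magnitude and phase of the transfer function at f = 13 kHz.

Step 1 — Angular frequency: ω = 2π·1.3e+04 = 8.168e+04 rad/s.
Step 2 — Transfer function: H(jω) = jωL/(R + jωL).
Step 3 — Numerator jωL = j·301.4; denominator R + jωL = 24.7 + j301.4.
Step 4 — H = 0.9933 + j0.0814.
Step 5 — Magnitude: |H| = 0.9967 (-0.0 dB); phase: φ = 4.7°.

|H| = 0.9967 (-0.0 dB), φ = 4.7°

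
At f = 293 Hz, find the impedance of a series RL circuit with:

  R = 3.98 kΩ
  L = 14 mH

Step 1 — Angular frequency: ω = 2π·f = 2π·293 = 1841 rad/s.
Step 2 — Component impedances:
  R: Z = R = 3980 Ω
  L: Z = jωL = j·1841·0.014 = 0 + j25.77 Ω
Step 3 — Series combination: Z_total = R + L = 3980 + j25.77 Ω = 3980∠0.4° Ω.

Z = 3980 + j25.77 Ω = 3980∠0.4° Ω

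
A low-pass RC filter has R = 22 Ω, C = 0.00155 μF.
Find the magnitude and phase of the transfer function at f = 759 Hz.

Step 1 — Angular frequency: ω = 2π·759 = 4769 rad/s.
Step 2 — Transfer function: H(jω) = 1/(1 + jωRC).
Step 3 — Denominator: 1 + jωRC = 1 + j·4769·22·1.55e-09 = 1 + j0.0001626.
Step 4 — H = 1 - j0.0001626.
Step 5 — Magnitude: |H| = 1 (-0.0 dB); phase: φ = -0.0°.

|H| = 1 (-0.0 dB), φ = -0.0°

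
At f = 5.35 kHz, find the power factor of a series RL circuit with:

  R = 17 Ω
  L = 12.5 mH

Step 1 — Angular frequency: ω = 2π·f = 2π·5350 = 3.362e+04 rad/s.
Step 2 — Component impedances:
  R: Z = R = 17 Ω
  L: Z = jωL = j·3.362e+04·0.0125 = 0 + j420.2 Ω
Step 3 — Series combination: Z_total = R + L = 17 + j420.2 Ω = 420.5∠87.7° Ω.
Step 4 — Power factor: PF = cos(φ) = Re(Z)/|Z| = 17/420.5 = 0.04043.
Step 5 — Type: Im(Z) = 420.2 ⇒ lagging (phase φ = 87.7°).

PF = 0.04043 (lagging, φ = 87.7°)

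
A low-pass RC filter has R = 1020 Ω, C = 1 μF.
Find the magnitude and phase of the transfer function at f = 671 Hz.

Step 1 — Angular frequency: ω = 2π·671 = 4216 rad/s.
Step 2 — Transfer function: H(jω) = 1/(1 + jωRC).
Step 3 — Denominator: 1 + jωRC = 1 + j·4216·1020·1e-06 = 1 + j4.3.
Step 4 — H = 0.0513 - j0.2206.
Step 5 — Magnitude: |H| = 0.2265 (-12.9 dB); phase: φ = -76.9°.

|H| = 0.2265 (-12.9 dB), φ = -76.9°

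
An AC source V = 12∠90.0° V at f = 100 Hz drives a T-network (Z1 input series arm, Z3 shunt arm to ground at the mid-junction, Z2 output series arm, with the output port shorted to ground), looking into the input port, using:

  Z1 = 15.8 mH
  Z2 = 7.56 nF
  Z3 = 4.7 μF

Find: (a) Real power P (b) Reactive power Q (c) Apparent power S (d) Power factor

Step 1 — Angular frequency: ω = 2π·f = 2π·100 = 628.3 rad/s.
Step 2 — Component impedances:
  Z1: Z = jωL = j·628.3·0.0158 = 0 + j9.927 Ω
  Z2: Z = 1/(jωC) = -j/(ω·C) = 0 - j2.105e+05 Ω
  Z3: Z = 1/(jωC) = -j/(ω·C) = 0 - j338.6 Ω
Step 3 — With the output port shorted to ground, the output series arm Z2 runs from the junction to ground; the shunt arm Z3 also runs from the junction to ground. They appear in parallel: Z3 || Z2 = 0 - j338.1 Ω.
Step 4 — Series with input arm Z1: Z_in = Z1 + (Z3 || Z2) = 0 - j328.2 Ω = 328.2∠-90.0° Ω.
Step 5 — Source phasor: V = 12∠90.0° V = 0 + j12 V.
Step 6 — Current: I = V / Z = -0.03657 A = 0.03657∠180.0° A.
Step 7 — Complex power: S = V·I* = 0 - j0.4388 VA.
Step 8 — Real power: P = Re(S) = 0 W.
Step 9 — Reactive power: Q = Im(S) = -0.4388 VAR.
Step 10 — Apparent power: |S| = 0.4388 VA.
Step 11 — Power factor: PF = P/|S| = 0 (leading).

(a) P = 0 W  (b) Q = -0.4388 VAR  (c) S = 0.4388 VA  (d) PF = 0 (leading)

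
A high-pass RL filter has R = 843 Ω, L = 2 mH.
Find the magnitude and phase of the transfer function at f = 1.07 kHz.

Step 1 — Angular frequency: ω = 2π·1070 = 6723 rad/s.
Step 2 — Transfer function: H(jω) = jωL/(R + jωL).
Step 3 — Numerator jωL = j·13.45; denominator R + jωL = 843 + j13.45.
Step 4 — H = 0.0002543 + j0.01595.
Step 5 — Magnitude: |H| = 0.01595 (-35.9 dB); phase: φ = 89.1°.

|H| = 0.01595 (-35.9 dB), φ = 89.1°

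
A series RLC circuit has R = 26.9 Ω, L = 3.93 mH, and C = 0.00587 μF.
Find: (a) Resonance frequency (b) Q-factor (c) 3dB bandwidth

Step 1 — Resonance: ω₀ = 1/√(LC) = 1/√(0.00393·5.87e-09) = 2.082e+05 rad/s.
Step 2 — f₀ = ω₀/(2π) = 3.314e+04 Hz.
Step 3 — Series Q: Q = ω₀L/R = 2.082e+05·0.00393/26.9 = 30.42.
Step 4 — Bandwidth: Δω = ω₀/Q = 6845 rad/s; BW = Δω/(2π) = 1089 Hz.

(a) f₀ = 3.314e+04 Hz  (b) Q = 30.42  (c) BW = 1089 Hz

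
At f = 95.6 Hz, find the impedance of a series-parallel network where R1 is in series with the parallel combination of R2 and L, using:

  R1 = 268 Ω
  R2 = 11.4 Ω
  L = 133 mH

Step 1 — Angular frequency: ω = 2π·f = 2π·95.6 = 600.7 rad/s.
Step 2 — Component impedances:
  R1: Z = R = 268 Ω
  R2: Z = R = 11.4 Ω
  L: Z = jωL = j·600.7·0.133 = 0 + j79.89 Ω
Step 3 — Parallel branch: R2 || L = 1/(1/R2 + 1/L) = 11.17 + j1.594 Ω.
Step 4 — Series with R1: Z_total = R1 + (R2 || L) = 279.2 + j1.594 Ω = 279.2∠0.3° Ω.

Z = 279.2 + j1.594 Ω = 279.2∠0.3° Ω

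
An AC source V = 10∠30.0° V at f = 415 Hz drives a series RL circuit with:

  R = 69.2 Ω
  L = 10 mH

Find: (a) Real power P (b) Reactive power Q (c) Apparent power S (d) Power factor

Step 1 — Angular frequency: ω = 2π·f = 2π·415 = 2608 rad/s.
Step 2 — Component impedances:
  R: Z = R = 69.2 Ω
  L: Z = jωL = j·2608·0.01 = 0 + j26.08 Ω
Step 3 — Series combination: Z_total = R + L = 69.2 + j26.08 Ω = 73.95∠20.6° Ω.
Step 4 — Source phasor: V = 10∠30.0° V = 8.66 + j5 V.
Step 5 — Current: I = V / Z = 0.1334 + j0.02198 A = 0.1352∠9.4° A.
Step 6 — Complex power: S = V·I* = 1.265 + j0.4768 VA.
Step 7 — Real power: P = Re(S) = 1.265 W.
Step 8 — Reactive power: Q = Im(S) = 0.4768 VAR.
Step 9 — Apparent power: |S| = 1.352 VA.
Step 10 — Power factor: PF = P/|S| = 0.9358 (lagging).

(a) P = 1.265 W  (b) Q = 0.4768 VAR  (c) S = 1.352 VA  (d) PF = 0.9358 (lagging)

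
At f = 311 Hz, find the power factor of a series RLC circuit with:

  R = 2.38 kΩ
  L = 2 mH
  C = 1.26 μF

Step 1 — Angular frequency: ω = 2π·f = 2π·311 = 1954 rad/s.
Step 2 — Component impedances:
  R: Z = R = 2380 Ω
  L: Z = jωL = j·1954·0.002 = 0 + j3.908 Ω
  C: Z = 1/(jωC) = -j/(ω·C) = 0 - j406.2 Ω
Step 3 — Series combination: Z_total = R + L + C = 2380 - j402.2 Ω = 2414∠-9.6° Ω.
Step 4 — Power factor: PF = cos(φ) = Re(Z)/|Z| = 2380/2413.8 = 0.986.
Step 5 — Type: Im(Z) = -402.2 ⇒ leading (phase φ = -9.6°).

PF = 0.986 (leading, φ = -9.6°)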